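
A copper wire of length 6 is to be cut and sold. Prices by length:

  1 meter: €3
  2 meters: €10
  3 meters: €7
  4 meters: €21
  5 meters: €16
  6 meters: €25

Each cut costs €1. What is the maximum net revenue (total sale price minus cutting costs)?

30

Let net[k] be the best obtainable value from length k. For each k, try every first piece i and keep the best of price[i] + net[k−i] minus the 1 cut fee when i<k.
net[1] = 3
net[2] = 10
net[3] = 12  (first piece 1, then net[2]=10)
net[4] = 21
net[5] = 23  (first piece 1, then net[4]=21)
net[6] = 30  (first piece 2, then net[4]=21)
One optimal plan: pieces 4 + 2 (1 cut) → €31 − €1 = €30.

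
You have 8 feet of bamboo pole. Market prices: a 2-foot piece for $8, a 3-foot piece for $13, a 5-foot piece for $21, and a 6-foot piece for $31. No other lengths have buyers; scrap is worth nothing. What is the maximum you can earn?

Build best[k] bottom-up: best[k] = max over allowed piece i of (p[i] + best[k−i]).
best[1] = 0
best[2] = 8
best[3] = max(8+0, 13+0) = 13
best[4] = max(8+8, 13+0) = 16
best[5] = max(8+13, 13+8, 21+0) = 21
best[6] = max(8+16, 13+13, 21+0, 31+0) = 31
best[7] = max(8+21, 13+16, 21+8, 31+0) = 31
best[8] = max(8+31, 13+21, 21+13, 31+8) = 39
One optimal cutting: 6 + 2 → $39.

39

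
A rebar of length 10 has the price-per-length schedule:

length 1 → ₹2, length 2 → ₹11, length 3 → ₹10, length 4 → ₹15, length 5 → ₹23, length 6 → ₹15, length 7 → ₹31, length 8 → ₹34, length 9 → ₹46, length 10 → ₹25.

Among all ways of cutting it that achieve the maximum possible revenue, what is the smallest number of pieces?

5

Build r[k] bottom-up: r[k] = max over allowed piece i of (p[i] + r[k−i]).
r[1] = 2
r[2] = 11
r[3] = 13  (first piece 1, then r[2]=11)
r[4] = 22  (first piece 2, then r[2]=11)
r[5] = 24  (first piece 1, then r[4]=22)
r[6] = 33  (first piece 2, then r[4]=22)
r[7] = 35  (first piece 1, then r[6]=33)
r[8] = 44  (first piece 2, then r[6]=33)
r[9] = 46  (first piece 1, then r[8]=44)
r[10] = 55  (first piece 2, then r[8]=44)
Maximum revenue is ₹55.
Now minimize piece count subject to staying optimal: for each k, pieces[k] = 1 + min over i with p[i]+r[k−i]=r[k] of pieces[k−i].
pieces[7] = 4
pieces[8] = 4
pieces[9] = 1
pieces[10] = 5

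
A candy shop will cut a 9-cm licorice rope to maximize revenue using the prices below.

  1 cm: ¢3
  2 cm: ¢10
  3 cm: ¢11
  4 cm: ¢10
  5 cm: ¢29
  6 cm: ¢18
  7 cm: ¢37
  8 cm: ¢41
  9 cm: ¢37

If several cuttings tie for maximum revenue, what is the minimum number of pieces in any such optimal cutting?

Build r[k] bottom-up: r[k] = max over allowed piece i of (p[i] + r[k−i]).
r[1] = 3
r[2] = max(3+3, 10+0) = 10
r[3] = max(3+10, 10+3, 11+0) = 13
r[4] = max(3+13, 10+10, 11+3, 10+0) = 20
r[5] = max(3+20, 10+13, 11+10, 10+3, 29+0) = 29
r[6] = max(3+29, 10+20, 11+13, 10+10, 29+3, 18+0) = 32
r[7] = max(3+32, 10+29, 11+20, …, 18+3, 37+0) = 39
r[8] = max(3+39, 10+32, 11+29, …, 37+3, 41+0) = 42
r[9] = max(3+42, 10+39, 11+32, …, 41+3, 37+0) = 49
Maximum revenue is ¢49.
Now minimize piece count subject to staying optimal: for each k, pieces[k] = 1 + min over i with p[i]+r[k−i]=r[k] of pieces[k−i].
pieces[6] = 2
pieces[7] = 2
pieces[8] = 3
pieces[9] = 3

3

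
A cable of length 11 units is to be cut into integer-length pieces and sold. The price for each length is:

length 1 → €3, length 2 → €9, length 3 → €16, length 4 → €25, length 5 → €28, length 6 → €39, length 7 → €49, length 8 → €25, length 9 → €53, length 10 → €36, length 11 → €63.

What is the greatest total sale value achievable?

74

Let r[k] be the best obtainable value from length k. For each k, try every first piece i and keep the best of price[i] + r[k−i].
r[1] = 3
r[2] = 9
r[3] = 16
r[4] = 25
r[5] = 28  (first piece 1, then r[4]=25)
r[6] = 39
r[7] = 49
r[8] = 52  (first piece 1, then r[7]=49)
r[9] = 58  (first piece 2, then r[7]=49)
r[10] = 65  (first piece 3, then r[7]=49)
r[11] = 74  (first piece 4, then r[7]=49)
One optimal cutting: 7 + 4 → €49 + €25 = €74.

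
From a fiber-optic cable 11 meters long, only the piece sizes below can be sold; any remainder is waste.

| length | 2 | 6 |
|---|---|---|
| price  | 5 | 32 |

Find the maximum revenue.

42

Build f[k] bottom-up: f[k] = max over allowed piece i of (p[i] + f[k−i]).
f[1] = 0
f[2] = 5
f[3] = 5
f[4] = 10  (first piece 2, then f[2]=5)
f[5] = 10
f[6] = max(5+10, 32+0) = 32
f[7] = max(5+10, 32+0) = 32
f[8] = max(5+32, 32+5) = 37
f[9] = max(5+32, 32+5) = 37
f[10] = max(5+37, 32+10) = 42
f[11] = max(5+37, 32+10) = 42
One optimal cutting: pieces 6 + 2 + 2 with 1 meter of scrap → $42.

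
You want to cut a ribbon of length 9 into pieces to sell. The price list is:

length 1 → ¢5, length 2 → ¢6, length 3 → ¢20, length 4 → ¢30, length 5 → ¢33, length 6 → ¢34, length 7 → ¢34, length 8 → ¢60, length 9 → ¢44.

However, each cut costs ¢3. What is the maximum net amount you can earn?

62

Let r[k] be the best obtainable value from length k. For each k, try every first piece i and keep the best of price[i] + r[k−i] minus the 3 cut fee when i<k.
r[1] = 5
r[2] = max(5+5-3, 6+0) = 7
r[3] = max(5+7-3, 6+5-3, 20+0) = 20
r[4] = max(5+20-3, 6+7-3, 20+5-3, 30+0) = 30
r[5] = max(5+30-3, 6+20-3, 20+7-3, 30+5-3, 33+0) = 33
r[6] = max(5+33-3, 6+30-3, 20+20-3, 30+7-3, 33+5-3, 34+0) = 37
r[7] = max(5+37-3, 6+33-3, 20+30-3, …, 34+5-3, 34+0) = 47
r[8] = max(5+47-3, 6+37-3, 20+33-3, …, 34+5-3, 60+0) = 60
r[9] = max(5+60-3, 6+47-3, 20+37-3, …, 60+5-3, 44+0) = 62
One optimal plan: pieces 8 + 1 (1 cut) → ¢65 − ¢3 = ¢62.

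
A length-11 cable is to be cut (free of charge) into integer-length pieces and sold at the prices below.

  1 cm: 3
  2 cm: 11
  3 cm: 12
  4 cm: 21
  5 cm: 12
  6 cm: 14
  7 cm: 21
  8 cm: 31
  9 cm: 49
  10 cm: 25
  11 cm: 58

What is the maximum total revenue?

Consider every possible first cut. r[k] is the best of p[i]+r[k−i] over all sellable i≤k.
r[1] = 3
r[2] = max(3+3, 11+0) = 11
r[3] = max(3+11, 11+3, 12+0) = 14
r[4] = max(3+14, 11+11, 12+3, 21+0) = 22
r[5] = max(3+22, 11+14, 12+11, 21+3, 12+0) = 25
r[6] = max(3+25, 11+22, 12+14, 21+11, 12+3, 14+0) = 33
r[7] = max(3+33, 11+25, 12+22, …, 14+3, 21+0) = 36
r[8] = max(3+36, 11+33, 12+25, …, 21+3, 31+0) = 44
r[9] = max(3+44, 11+36, 12+33, …, 31+3, 49+0) = 49
r[10] = max(3+49, 11+44, 12+36, …, 49+3, 25+0) = 55
r[11] = max(3+55, 11+49, 12+44, …, 25+3, 58+0) = 60
One optimal cutting: 9 + 2 → 49 + 11 = 60.

60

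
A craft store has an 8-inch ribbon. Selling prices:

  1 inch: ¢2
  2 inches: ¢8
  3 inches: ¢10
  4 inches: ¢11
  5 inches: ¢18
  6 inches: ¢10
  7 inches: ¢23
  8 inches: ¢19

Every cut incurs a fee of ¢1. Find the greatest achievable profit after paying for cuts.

Let v[k] be the best obtainable value from length k. For each k, try every first piece i and keep the best of price[i] + v[k−i] minus the 1 cut fee when i<k.
v[1] = 2
v[2] = 8
v[3] = 10
v[4] = 15  (first piece 2, then v[2]=8)
v[5] = 18
v[6] = 22  (first piece 2, then v[4]=15)
v[7] = 25  (first piece 2, then v[5]=18)
v[8] = 29  (first piece 2, then v[6]=22)
One optimal plan: pieces 2 + 2 + 2 + 2 (3 cuts) → ¢32 − ¢3 = ¢29.

29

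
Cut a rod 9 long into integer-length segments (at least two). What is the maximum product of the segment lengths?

Fill m[k] for k=2..9: at each k try every first piece i and multiply by the better of (k−i) uncut or m[k−i].
m[2] = 1*max(1,0) = 1*1 = 1
m[3] = 1*max(2,1) = 1*2 = 2
m[4] = 2*max(2,1) = 2*2 = 4
m[5] = 2*max(3,2) = 2*3 = 6
m[6] = 3*max(3,2) = 3*3 = 9
m[7] = 2*max(5,6) = 2*6 = 12
m[8] = 2*max(6,9) = 2*9 = 18
m[9] = 3*max(6,9) = 3*9 = 27
One optimal split: 3 + 3 + 3; product 3*3*3 = 27.

27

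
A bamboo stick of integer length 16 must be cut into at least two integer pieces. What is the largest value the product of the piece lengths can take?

Fill m[k] for k=2..16: at each k try every first piece i and multiply by the better of (k−i) uncut or m[k−i].
m[2] = 1×max(1,0) = 1×1 = 1
m[3] = 1×max(2,1) = 1×2 = 2
m[4] = 2×max(2,1) = 2×2 = 4
m[5] = 2×max(3,2) = 2×3 = 6
m[6] = 3×max(3,2) = 3×3 = 9
m[7] = 2×max(5,6) = 2×6 = 12
m[8] = 2×max(6,9) = 2×9 = 18
m[9] = 3×max(6,9) = 3×9 = 27
m[10] = 2×max(8,18) = 2×18 = 36
m[11] = 2×max(9,27) = 2×27 = 54
m[12] = 3×max(9,27) = 3×27 = 81
m[13] = 2×max(11,54) = 2×54 = 108
m[14] = 2×max(12,81) = 2×81 = 162
m[15] = 3×max(12,81) = 3×81 = 243
m[16] = 2×max(14,162) = 2×162 = 324
One optimal split: 3 + 3 + 3 + 3 + 2 + 2; product 3×3×3×3×2×2 = 324.

324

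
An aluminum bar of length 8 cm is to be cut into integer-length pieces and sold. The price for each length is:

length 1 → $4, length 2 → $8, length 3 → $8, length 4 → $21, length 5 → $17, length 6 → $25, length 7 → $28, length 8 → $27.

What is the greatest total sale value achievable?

42

Let R[k] be the best obtainable value from length k. For each k, try every first piece i and keep the best of price[i] + R[k−i].
R[1] = 4
R[2] = max(4+4, 8+0) = 8
R[3] = max(4+8, 8+4, 8+0) = 12
R[4] = max(4+12, 8+8, 8+4, 21+0) = 21
R[5] = max(4+21, 8+12, 8+8, 21+4, 17+0) = 25
R[6] = max(4+25, 8+21, 8+12, 21+8, 17+4, 25+0) = 29
R[7] = max(4+29, 8+25, 8+21, …, 25+4, 28+0) = 33
R[8] = max(4+33, 8+29, 8+25, …, 28+4, 27+0) = 42
One optimal cutting: 4 + 4 → $21 + $21 = $42.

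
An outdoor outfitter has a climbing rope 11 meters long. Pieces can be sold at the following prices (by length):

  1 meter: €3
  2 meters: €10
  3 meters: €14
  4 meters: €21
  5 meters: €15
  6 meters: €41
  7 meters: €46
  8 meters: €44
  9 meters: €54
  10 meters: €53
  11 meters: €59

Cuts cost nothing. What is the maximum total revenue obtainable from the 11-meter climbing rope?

Build r[k] bottom-up: r[k] = max over allowed piece i of (p[i] + r[k−i]).
r[1] = 3
r[2] = max(3+3, 10+0) = 10
r[3] = max(3+10, 10+3, 14+0) = 14
r[4] = max(3+14, 10+10, 14+3, 21+0) = 21
r[5] = max(3+21, 10+14, 14+10, 21+3, 15+0) = 24
r[6] = max(3+24, 10+21, 14+14, 21+10, 15+3, 41+0) = 41
r[7] = max(3+41, 10+24, 14+21, …, 41+3, 46+0) = 46
r[8] = max(3+46, 10+41, 14+24, …, 46+3, 44+0) = 51
r[9] = max(3+51, 10+46, 14+41, …, 44+3, 54+0) = 56
r[10] = max(3+56, 10+51, 14+46, …, 54+3, 53+0) = 62
r[11] = max(3+62, 10+56, 14+51, …, 53+3, 59+0) = 67
One optimal cutting: 7 + 4 → €46 + €21 = €67.

67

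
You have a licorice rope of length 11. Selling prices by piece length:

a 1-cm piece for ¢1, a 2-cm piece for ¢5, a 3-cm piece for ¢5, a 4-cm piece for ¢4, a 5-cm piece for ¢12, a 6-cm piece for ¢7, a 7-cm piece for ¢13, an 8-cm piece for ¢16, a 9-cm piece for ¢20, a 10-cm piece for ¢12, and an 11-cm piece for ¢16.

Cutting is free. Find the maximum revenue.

Let R[k] be the best obtainable value from length k. For each k, try every first piece i and keep the best of price[i] + R[k−i].
R[1] = 1
R[2] = 5
R[3] = 6  (first piece 1, then R[2]=5)
R[4] = 10  (first piece 2, then R[2]=5)
R[5] = 12
R[6] = 15  (first piece 2, then R[4]=10)
R[7] = 17  (first piece 2, then R[5]=12)
R[8] = 20  (first piece 2, then R[6]=15)
R[9] = 22  (first piece 2, then R[7]=17)
R[10] = 25  (first piece 2, then R[8]=20)
R[11] = 27  (first piece 2, then R[9]=22)
One optimal cutting: 5 + 2 + 2 + 2 → ¢12 + ¢5 + ¢5 + ¢5 = ¢27.

27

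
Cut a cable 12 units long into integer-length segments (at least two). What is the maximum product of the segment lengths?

Define f[k] = max over 1≤i<k of i · max(k−i, f[k−i]); the inner max lets the remainder stay uncut if that's better.
f[2] = 1×max(1,0) = 1×1 = 1
f[3] = 1×max(2,1) = 1×2 = 2
f[4] = 2×max(2,1) = 2×2 = 4
f[5] = 2×max(3,2) = 2×3 = 6
f[6] = 3×max(3,2) = 3×3 = 9
f[7] = 2×max(5,6) = 2×6 = 12
f[8] = 2×max(6,9) = 2×9 = 18
f[9] = 3×max(6,9) = 3×9 = 27
f[10] = 2×max(8,18) = 2×18 = 36
f[11] = 2×max(9,27) = 2×27 = 54
f[12] = 3×max(9,27) = 3×27 = 81
One optimal split: 3 + 3 + 3 + 3; product 3×3×3×3 = 81.

81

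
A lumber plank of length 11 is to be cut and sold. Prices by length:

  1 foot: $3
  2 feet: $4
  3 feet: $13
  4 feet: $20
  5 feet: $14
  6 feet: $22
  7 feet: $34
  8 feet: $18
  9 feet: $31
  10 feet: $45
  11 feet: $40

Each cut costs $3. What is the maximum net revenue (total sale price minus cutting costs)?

51

Consider every possible first cut. r[k] is the best of p[i]+r[k−i] over all sellable i≤k, charging 3 whenever i<k.
r[1] = 3
r[2] = max(3+3-3, 4+0) = 4
r[3] = max(3+4-3, 4+3-3, 13+0) = 13
r[4] = max(3+13-3, 4+4-3, 13+3-3, 20+0) = 20
r[5] = max(3+20-3, 4+13-3, 13+4-3, 20+3-3, 14+0) = 20
r[6] = max(3+20-3, 4+20-3, 13+13-3, 20+4-3, 14+3-3, 22+0) = 23
r[7] = max(3+23-3, 4+20-3, 13+20-3, …, 22+3-3, 34+0) = 34
r[8] = max(3+34-3, 4+23-3, 13+20-3, …, 34+3-3, 18+0) = 37
r[9] = max(3+37-3, 4+34-3, 13+23-3, …, 18+3-3, 31+0) = 37
r[10] = max(3+37-3, 4+37-3, 13+34-3, …, 31+3-3, 45+0) = 45
r[11] = max(3+45-3, 4+37-3, 13+37-3, …, 45+3-3, 40+0) = 51
One optimal plan: pieces 7 + 4 (1 cut) → $54 − $3 = $51.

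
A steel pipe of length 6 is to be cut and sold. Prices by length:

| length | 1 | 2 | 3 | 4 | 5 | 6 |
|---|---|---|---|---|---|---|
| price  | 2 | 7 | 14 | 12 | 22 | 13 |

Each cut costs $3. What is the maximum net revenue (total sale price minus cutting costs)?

Consider every possible first cut. r[k] is the best of p[i]+r[k−i] over all sellable i≤k, charging 3 whenever i<k.
r[1] = 2
r[2] = max(2+2-3, 7+0) = 7
r[3] = max(2+7-3, 7+2-3, 14+0) = 14
r[4] = max(2+14-3, 7+7-3, 14+2-3, 12+0) = 13
r[5] = max(2+13-3, 7+14-3, 14+7-3, 12+2-3, 22+0) = 22
r[6] = max(2+22-3, 7+13-3, 14+14-3, 12+7-3, 22+2-3, 13+0) = 25
One optimal plan: pieces 3 + 3 (1 cut) → $28 − $3 = $25.

25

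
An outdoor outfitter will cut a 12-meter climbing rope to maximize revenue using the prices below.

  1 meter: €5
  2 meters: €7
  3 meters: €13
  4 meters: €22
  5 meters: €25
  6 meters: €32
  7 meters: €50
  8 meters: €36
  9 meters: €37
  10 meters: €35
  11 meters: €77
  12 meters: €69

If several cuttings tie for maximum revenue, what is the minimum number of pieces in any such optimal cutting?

2

Consider every possible first cut. r[k] is the best of p[i]+r[k−i] over all sellable i≤k.
r[1] = 5
r[2] = max(5+5, 7+0) = 10
r[3] = max(5+10, 7+5, 13+0) = 15
r[4] = max(5+15, 7+10, 13+5, 22+0) = 22
r[5] = max(5+22, 7+15, 13+10, 22+5, 25+0) = 27
r[6] = max(5+27, 7+22, 13+15, 22+10, 25+5, 32+0) = 32
r[7] = max(5+32, 7+27, 13+22, …, 32+5, 50+0) = 50
r[8] = max(5+50, 7+32, 13+27, …, 50+5, 36+0) = 55
r[9] = max(5+55, 7+50, 13+32, …, 36+5, 37+0) = 60
r[10] = max(5+60, 7+55, 13+50, …, 37+5, 35+0) = 65
r[11] = max(5+65, 7+60, 13+55, …, 35+5, 77+0) = 77
r[12] = max(5+77, 7+65, 13+60, …, 77+5, 69+0) = 82
Maximum revenue is €82.
Now minimize piece count subject to staying optimal: for each k, pieces[k] = 1 + min over i with p[i]+r[k−i]=r[k] of pieces[k−i].
pieces[9] = 3
pieces[10] = 4
pieces[11] = 1
pieces[12] = 2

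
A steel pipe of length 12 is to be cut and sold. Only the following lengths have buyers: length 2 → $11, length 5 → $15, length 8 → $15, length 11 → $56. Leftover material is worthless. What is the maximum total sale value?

Consider every possible first cut. r[k] is the best of p[i]+r[k−i] over all sellable i≤k.
r[1] = 0
r[2] = 11
r[3] = 11
r[4] = 22  (first piece 2, then r[2]=11)
r[5] = max(11+11, 15+0) = 22
r[6] = max(11+22, 15+0) = 33
r[7] = max(11+22, 15+11) = 33
r[8] = max(11+33, 15+11, 15+0) = 44
r[9] = max(11+33, 15+22, 15+0) = 44
r[10] = max(11+44, 15+22, 15+11) = 55
r[11] = max(11+44, 15+33, 15+11, 56+0) = 56
r[12] = max(11+55, 15+33, 15+22, 56+0) = 66
One optimal cutting: 2 + 2 + 2 + 2 + 2 + 2 → $66.

66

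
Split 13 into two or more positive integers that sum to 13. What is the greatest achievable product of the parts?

108

Define prod[k] = max over 1≤i<k of i · max(k−i, prod[k−i]); the inner max lets the remainder stay uncut if that's better.
Small cases: prod[2]=1, prod[3]=2, prod[4]=4, prod[5]=6, prod[6]=9, prod[7]=12.
prod[8] = 2×max(6,9) = 2×9 = 18
prod[9] = 3×max(6,9) = 3×9 = 27
prod[10] = 2×max(8,18) = 2×18 = 36
prod[11] = 2×max(9,27) = 2×27 = 54
prod[12] = 3×max(9,27) = 3×27 = 81
prod[13] = 2×max(11,54) = 2×54 = 108
One optimal split: 3 + 3 + 3 + 2 + 2; product 3×3×3×2×2 = 108.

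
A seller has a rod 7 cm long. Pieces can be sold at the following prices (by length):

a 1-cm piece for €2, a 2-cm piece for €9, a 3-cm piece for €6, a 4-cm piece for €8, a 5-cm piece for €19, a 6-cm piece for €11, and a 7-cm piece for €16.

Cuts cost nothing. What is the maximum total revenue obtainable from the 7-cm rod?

Build best[k] bottom-up: best[k] = max over allowed piece i of (p[i] + best[k−i]).
best[1] = 2
best[2] = max(2+2, 9+0) = 9
best[3] = max(2+9, 9+2, 6+0) = 11
best[4] = max(2+11, 9+9, 6+2, 8+0) = 18
best[5] = max(2+18, 9+11, 6+9, 8+2, 19+0) = 20
best[6] = max(2+20, 9+18, 6+11, 8+9, 19+2, 11+0) = 27
best[7] = max(2+27, 9+20, 6+18, …, 11+2, 16+0) = 29
One optimal cutting: 2 + 2 + 2 + 1 → €9 + €9 + €9 + €2 = €29.

29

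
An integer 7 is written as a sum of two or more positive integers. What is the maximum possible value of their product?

Fill m[k] for k=2..7: at each k try every first piece i and multiply by the better of (k−i) uncut or m[k−i].
m[2] = 1×max(1,0) = 1×1 = 1
m[3] = max(1×2, 2×1) = 2
m[4] = max(1×3, 2×2, 3×1) = 4
m[5] = max(1×4, 2×3, 3×2, 4×1) = 6
m[6] = max(1×6, 2×4, 3×3, 4×2, 5×1) = 9
m[7] = max(1×9, 2×6, 3×4, 4×3, 5×2, 6×1) = 12
One optimal split: 3 + 2 + 2; product 3×2×2 = 12.

12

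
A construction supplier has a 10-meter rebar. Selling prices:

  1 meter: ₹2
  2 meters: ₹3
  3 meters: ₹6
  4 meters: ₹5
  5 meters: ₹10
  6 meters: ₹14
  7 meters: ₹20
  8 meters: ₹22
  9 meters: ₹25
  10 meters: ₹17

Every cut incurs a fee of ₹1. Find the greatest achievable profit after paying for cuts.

26

Build r[k] bottom-up: r[k] = max over allowed piece i of (p[i] + r[k−i]) − 1 per cut.
r[1] = 2
r[2] = max(2+2-1, 3+0) = 3
r[3] = max(2+3-1, 3+2-1, 6+0) = 6
r[4] = max(2+6-1, 3+3-1, 6+2-1, 5+0) = 7
r[5] = max(2+7-1, 3+6-1, 6+3-1, 5+2-1, 10+0) = 10
r[6] = max(2+10-1, 3+7-1, 6+6-1, 5+3-1, 10+2-1, 14+0) = 14
r[7] = max(2+14-1, 3+10-1, 6+7-1, …, 14+2-1, 20+0) = 20
r[8] = max(2+20-1, 3+14-1, 6+10-1, …, 20+2-1, 22+0) = 22
r[9] = max(2+22-1, 3+20-1, 6+14-1, …, 22+2-1, 25+0) = 25
r[10] = max(2+25-1, 3+22-1, 6+20-1, …, 25+2-1, 17+0) = 26
One optimal plan: pieces 9 + 1 (1 cut) → ₹27 − ₹1 = ₹26.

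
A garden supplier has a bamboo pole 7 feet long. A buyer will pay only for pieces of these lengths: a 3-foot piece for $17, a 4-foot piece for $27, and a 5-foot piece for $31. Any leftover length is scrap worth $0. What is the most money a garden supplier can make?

Consider every possible first cut. r[k] is the best of p[i]+r[k−i] over all sellable i≤k.
r[1] = 0
r[2] = 0
r[3] = 17
r[4] = 27
r[5] = 31
r[6] = 34  (first piece 3, then r[3]=17)
r[7] = 44  (first piece 3, then r[4]=27)
One optimal cutting: 4 + 3 → $44.

44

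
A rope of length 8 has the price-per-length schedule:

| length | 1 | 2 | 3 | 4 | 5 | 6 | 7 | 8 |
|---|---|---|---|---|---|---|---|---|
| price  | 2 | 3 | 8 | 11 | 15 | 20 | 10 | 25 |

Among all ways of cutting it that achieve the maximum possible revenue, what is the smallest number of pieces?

1

Build r[k] bottom-up: r[k] = max over allowed piece i of (p[i] + r[k−i]).
r[1] = 2
r[2] = 4  (first piece 1, then r[1]=2)
r[3] = 8
r[4] = 11
r[5] = 15
r[6] = 20
r[7] = 22  (first piece 1, then r[6]=20)
r[8] = 25
Maximum revenue is €25.
Now minimize piece count subject to staying optimal: for each k, pieces[k] = 1 + min over i with p[i]+r[k−i]=r[k] of pieces[k−i].
pieces[5] = 1
pieces[6] = 1
pieces[7] = 2
pieces[8] = 1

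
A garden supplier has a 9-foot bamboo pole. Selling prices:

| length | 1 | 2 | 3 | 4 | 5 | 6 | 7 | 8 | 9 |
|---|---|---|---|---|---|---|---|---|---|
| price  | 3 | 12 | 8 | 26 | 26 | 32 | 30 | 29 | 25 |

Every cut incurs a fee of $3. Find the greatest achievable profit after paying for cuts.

49

Build r[k] bottom-up: r[k] = max over allowed piece i of (p[i] + r[k−i]) − 3 per cut.
r[1] = 3
r[2] = max(3+3-3, 12+0) = 12
r[3] = max(3+12-3, 12+3-3, 8+0) = 12
r[4] = max(3+12-3, 12+12-3, 8+3-3, 26+0) = 26
r[5] = max(3+26-3, 12+12-3, 8+12-3, 26+3-3, 26+0) = 26
r[6] = max(3+26-3, 12+26-3, 8+12-3, 26+12-3, 26+3-3, 32+0) = 35
r[7] = max(3+35-3, 12+26-3, 8+26-3, …, 32+3-3, 30+0) = 35
r[8] = max(3+35-3, 12+35-3, 8+26-3, …, 30+3-3, 29+0) = 49
r[9] = max(3+49-3, 12+35-3, 8+35-3, …, 29+3-3, 25+0) = 49
One optimal plan: pieces 4 + 4 + 1 (2 cuts) → $55 − $6 = $49.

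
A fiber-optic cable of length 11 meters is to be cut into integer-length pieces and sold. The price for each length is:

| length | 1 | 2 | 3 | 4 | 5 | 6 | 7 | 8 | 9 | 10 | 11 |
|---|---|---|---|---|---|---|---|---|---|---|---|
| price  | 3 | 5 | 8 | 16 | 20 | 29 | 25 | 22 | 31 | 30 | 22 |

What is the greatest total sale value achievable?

49

Build R[k] bottom-up: R[k] = max over allowed piece i of (p[i] + R[k−i]).
R[1] = 3
R[2] = max(3+3, 5+0) = 6
R[3] = max(3+6, 5+3, 8+0) = 9
R[4] = max(3+9, 5+6, 8+3, 16+0) = 16
R[5] = max(3+16, 5+9, 8+6, 16+3, 20+0) = 20
R[6] = max(3+20, 5+16, 8+9, 16+6, 20+3, 29+0) = 29
R[7] = max(3+29, 5+20, 8+16, …, 29+3, 25+0) = 32
R[8] = max(3+32, 5+29, 8+20, …, 25+3, 22+0) = 35
R[9] = max(3+35, 5+32, 8+29, …, 22+3, 31+0) = 38
R[10] = max(3+38, 5+35, 8+32, …, 31+3, 30+0) = 45
R[11] = max(3+45, 5+38, 8+35, …, 30+3, 22+0) = 49
One optimal cutting: 6 + 5 → $29 + $20 = $49.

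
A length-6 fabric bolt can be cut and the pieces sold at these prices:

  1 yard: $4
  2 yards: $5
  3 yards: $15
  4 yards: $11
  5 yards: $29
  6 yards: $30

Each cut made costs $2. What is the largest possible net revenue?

Let net[k] be the best obtainable value from length k. For each k, try every first piece i and keep the best of price[i] + net[k−i] minus the 2 cut fee when i<k.
net[1] = 4
net[2] = 6  (first piece 1, then net[1]=4)
net[3] = 15
net[4] = 17  (first piece 1, then net[3]=15)
net[5] = 29
net[6] = 31  (first piece 1, then net[5]=29)
One optimal plan: pieces 5 + 1 (1 cut) → $33 − $2 = $31.

31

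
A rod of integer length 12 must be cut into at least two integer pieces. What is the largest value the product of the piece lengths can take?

81

Define f[k] = max over 1≤i<k of i · max(k−i, f[k−i]); the inner max lets the remainder stay uncut if that's better.
f[2] = 1·max(1,0) = 1·1 = 1
f[3] = max(1·2, 2·1) = 2
f[4] = max(1·3, 2·2, 3·1) = 4
f[5] = max(1·4, 2·3, 3·2, 4·1) = 6
f[6] = max(1·6, 2·4, 3·3, 4·2, 5·1) = 9
f[7] = max(1·9, 2·6, 3·4, 4·3, 5·2, 6·1) = 12
f[8] = max(1·12, 2·9, 3·6, …, 6·2, 7·1) = 18
f[9] = max(1·18, 2·12, 3·9, …, 7·2, 8·1) = 27
f[10] = max(1·27, 2·18, 3·12, …, 8·2, 9·1) = 36
f[11] = max(1·36, 2·27, 3·18, …, 9·2, 10·1) = 54
f[12] = max(1·54, 2·36, 3·27, …, 10·2, 11·1) = 81
One optimal split: 3 + 3 + 3 + 3; product 3·3·3·3 = 81.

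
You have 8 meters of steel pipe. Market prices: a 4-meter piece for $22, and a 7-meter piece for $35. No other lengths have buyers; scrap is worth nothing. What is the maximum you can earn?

44

Build r[k] bottom-up: r[k] = max over allowed piece i of (p[i] + r[k−i]).
r[1] = 0
r[2] = 0
r[3] = 0
r[4] = 22
r[5] = 22
r[6] = 22
r[7] = 35
r[8] = 44  (first piece 4, then r[4]=22)
One optimal cutting: 4 + 4 → $44.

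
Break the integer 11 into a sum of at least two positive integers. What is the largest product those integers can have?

Fill prod[k] for k=2..11: at each k try every first piece i and multiply by the better of (k−i) uncut or prod[k−i].
prod[2] = 1·max(1,0) = 1·1 = 1
prod[3] = 1·max(2,1) = 1·2 = 2
prod[4] = 2·max(2,1) = 2·2 = 4
prod[5] = 2·max(3,2) = 2·3 = 6
prod[6] = 3·max(3,2) = 3·3 = 9
prod[7] = 2·max(5,6) = 2·6 = 12
prod[8] = 2·max(6,9) = 2·9 = 18
prod[9] = 3·max(6,9) = 3·9 = 27
prod[10] = 2·max(8,18) = 2·18 = 36
prod[11] = 2·max(9,27) = 2·27 = 54
One optimal split: 3 + 3 + 3 + 2; product 3·3·3·2 = 54.

54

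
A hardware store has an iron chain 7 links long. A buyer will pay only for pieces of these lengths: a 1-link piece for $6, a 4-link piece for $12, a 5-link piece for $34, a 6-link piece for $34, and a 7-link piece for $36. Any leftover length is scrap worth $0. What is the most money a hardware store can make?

Consider every possible first cut. f[k] is the best of p[i]+f[k−i] over all sellable i≤k.
f[1] = 6
f[2] = 12  (first piece 1, then f[1]=6)
f[3] = 18  (first piece 1, then f[2]=12)
f[4] = 24  (first piece 1, then f[3]=18)
f[5] = 34
f[6] = 40  (first piece 1, then f[5]=34)
f[7] = 46  (first piece 1, then f[6]=40)
One optimal cutting: 5 + 1 + 1 → $46.

46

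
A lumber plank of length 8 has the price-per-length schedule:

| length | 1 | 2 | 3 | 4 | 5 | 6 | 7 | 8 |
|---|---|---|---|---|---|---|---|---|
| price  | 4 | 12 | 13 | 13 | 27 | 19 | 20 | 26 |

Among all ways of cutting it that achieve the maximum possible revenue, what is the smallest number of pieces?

4

Build r[k] bottom-up: r[k] = max over allowed piece i of (p[i] + r[k−i]).
r[1] = 4
r[2] = 12
r[3] = 16  (first piece 1, then r[2]=12)
r[4] = 24  (first piece 2, then r[2]=12)
r[5] = 28  (first piece 1, then r[4]=24)
r[6] = 36  (first piece 2, then r[4]=24)
r[7] = 40  (first piece 1, then r[6]=36)
r[8] = 48  (first piece 2, then r[6]=36)
Maximum revenue is $48.
Now minimize piece count subject to staying optimal: for each k, pieces[k] = 1 + min over i with p[i]+r[k−i]=r[k] of pieces[k−i].
pieces[5] = 3
pieces[6] = 3
pieces[7] = 4
pieces[8] = 4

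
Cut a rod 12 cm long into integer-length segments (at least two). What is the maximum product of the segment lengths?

81

Fill g[k] for k=2..12: at each k try every first piece i and multiply by the better of (k−i) uncut or g[k−i].
Small cases: g[2]=1, g[3]=2, g[4]=4.
g[5] = max(1·4, 2·3, 3·2, 4·1) = 6
g[6] = max(1·6, 2·4, 3·3, 4·2, 5·1) = 9
g[7] = max(1·9, 2·6, 3·4, 4·3, 5·2, 6·1) = 12
g[8] = max(1·12, 2·9, 3·6, …, 6·2, 7·1) = 18
g[9] = max(1·18, 2·12, 3·9, …, 7·2, 8·1) = 27
g[10] = max(1·27, 2·18, 3·12, …, 8·2, 9·1) = 36
g[11] = max(1·36, 2·27, 3·18, …, 9·2, 10·1) = 54
g[12] = max(1·54, 2·36, 3·27, …, 10·2, 11·1) = 81
One optimal split: 3 + 3 + 3 + 3; product 3·3·3·3 = 81.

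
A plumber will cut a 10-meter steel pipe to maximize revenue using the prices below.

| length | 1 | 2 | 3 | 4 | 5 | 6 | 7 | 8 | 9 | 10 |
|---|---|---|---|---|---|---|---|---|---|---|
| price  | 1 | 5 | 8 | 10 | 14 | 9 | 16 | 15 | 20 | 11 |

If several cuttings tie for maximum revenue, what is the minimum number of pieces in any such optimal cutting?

Consider every possible first cut. r[k] is the best of p[i]+r[k−i] over all sellable i≤k.
r[1] = 1
r[2] = max(1+1, 5+0) = 5
r[3] = max(1+5, 5+1, 8+0) = 8
r[4] = max(1+8, 5+5, 8+1, 10+0) = 10
r[5] = max(1+10, 5+8, 8+5, 10+1, 14+0) = 14
r[6] = max(1+14, 5+10, 8+8, 10+5, 14+1, 9+0) = 16
r[7] = max(1+16, 5+14, 8+10, …, 9+1, 16+0) = 19
r[8] = max(1+19, 5+16, 8+14, …, 16+1, 15+0) = 22
r[9] = max(1+22, 5+19, 8+16, …, 15+1, 20+0) = 24
r[10] = max(1+24, 5+22, 8+19, …, 20+1, 11+0) = 28
Maximum revenue is $28.
Now minimize piece count subject to staying optimal: for each k, pieces[k] = 1 + min over i with p[i]+r[k−i]=r[k] of pieces[k−i].
pieces[7] = 2
pieces[8] = 2
pieces[9] = 2
pieces[10] = 2

2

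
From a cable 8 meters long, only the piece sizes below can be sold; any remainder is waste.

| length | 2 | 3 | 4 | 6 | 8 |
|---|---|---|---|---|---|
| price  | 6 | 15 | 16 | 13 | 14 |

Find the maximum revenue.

36

Let best[k] be the best obtainable value from length k. For each k, try every first piece i and keep the best of price[i] + best[k−i].
best[1] = 0
best[2] = 6
best[3] = 15
best[4] = 16
best[5] = 21  (first piece 2, then best[3]=15)
best[6] = 30  (first piece 3, then best[3]=15)
best[7] = 31  (first piece 3, then best[4]=16)
best[8] = 36  (first piece 2, then best[6]=30)
One optimal cutting: 3 + 3 + 2 → €36.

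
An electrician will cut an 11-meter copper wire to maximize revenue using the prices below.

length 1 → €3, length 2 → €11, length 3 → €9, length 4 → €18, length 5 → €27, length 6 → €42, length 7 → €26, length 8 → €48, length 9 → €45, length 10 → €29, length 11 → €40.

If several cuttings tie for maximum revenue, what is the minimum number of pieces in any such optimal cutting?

Build r[k] bottom-up: r[k] = max over allowed piece i of (p[i] + r[k−i]).
r[1] = 3
r[2] = 11
r[3] = 14  (first piece 1, then r[2]=11)
r[4] = 22  (first piece 2, then r[2]=11)
r[5] = 27
r[6] = 42
r[7] = 45  (first piece 1, then r[6]=42)
r[8] = 53  (first piece 2, then r[6]=42)
r[9] = 56  (first piece 1, then r[8]=53)
r[10] = 64  (first piece 2, then r[8]=53)
r[11] = 69  (first piece 5, then r[6]=42)
Maximum revenue is €69.
Now minimize piece count subject to staying optimal: for each k, pieces[k] = 1 + min over i with p[i]+r[k−i]=r[k] of pieces[k−i].
pieces[8] = 2
pieces[9] = 3
pieces[10] = 3
pieces[11] = 2

2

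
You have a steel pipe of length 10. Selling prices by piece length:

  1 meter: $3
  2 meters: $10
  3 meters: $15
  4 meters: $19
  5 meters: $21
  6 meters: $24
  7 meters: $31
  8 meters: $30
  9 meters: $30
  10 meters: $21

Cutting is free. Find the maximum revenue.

Consider every possible first cut. v[k] is the best of p[i]+v[k−i] over all sellable i≤k.
v[1] = 3
v[2] = 10
v[3] = 15
v[4] = 20  (first piece 2, then v[2]=10)
v[5] = 25  (first piece 2, then v[3]=15)
v[6] = 30  (first piece 2, then v[4]=20)
v[7] = 35  (first piece 2, then v[5]=25)
v[8] = 40  (first piece 2, then v[6]=30)
v[9] = 45  (first piece 2, then v[7]=35)
v[10] = 50  (first piece 2, then v[8]=40)
One optimal cutting: 2 + 2 + 2 + 2 + 2 → $10 + $10 + $10 + $10 + $10 = $50.

50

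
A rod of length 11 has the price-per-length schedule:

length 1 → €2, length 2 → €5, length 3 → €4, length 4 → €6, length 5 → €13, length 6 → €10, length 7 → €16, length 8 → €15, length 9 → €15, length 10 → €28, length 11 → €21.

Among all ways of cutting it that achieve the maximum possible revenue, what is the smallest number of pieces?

Consider every possible first cut. r[k] is the best of p[i]+r[k−i] over all sellable i≤k.
r[1] = 2
r[2] = 5
r[3] = 7  (first piece 1, then r[2]=5)
r[4] = 10  (first piece 2, then r[2]=5)
r[5] = 13
r[6] = 15  (first piece 1, then r[5]=13)
r[7] = 18  (first piece 2, then r[5]=13)
r[8] = 20  (first piece 1, then r[7]=18)
r[9] = 23  (first piece 2, then r[7]=18)
r[10] = 28
r[11] = 30  (first piece 1, then r[10]=28)
Maximum revenue is €30.
Now minimize piece count subject to staying optimal: for each k, pieces[k] = 1 + min over i with p[i]+r[k−i]=r[k] of pieces[k−i].
pieces[8] = 3
pieces[9] = 3
pieces[10] = 1
pieces[11] = 2

2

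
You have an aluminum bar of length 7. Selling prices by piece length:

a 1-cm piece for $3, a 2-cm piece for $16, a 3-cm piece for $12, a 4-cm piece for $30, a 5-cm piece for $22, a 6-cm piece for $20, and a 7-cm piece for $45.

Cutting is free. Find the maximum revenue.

51

Build v[k] bottom-up: v[k] = max over allowed piece i of (p[i] + v[k−i]).
v[1] = 3
v[2] = max(3+3, 16+0) = 16
v[3] = max(3+16, 16+3, 12+0) = 19
v[4] = max(3+19, 16+16, 12+3, 30+0) = 32
v[5] = max(3+32, 16+19, 12+16, 30+3, 22+0) = 35
v[6] = max(3+35, 16+32, 12+19, 30+16, 22+3, 20+0) = 48
v[7] = max(3+48, 16+35, 12+32, …, 20+3, 45+0) = 51
One optimal cutting: 2 + 2 + 2 + 1 → $16 + $16 + $16 + $3 = $51.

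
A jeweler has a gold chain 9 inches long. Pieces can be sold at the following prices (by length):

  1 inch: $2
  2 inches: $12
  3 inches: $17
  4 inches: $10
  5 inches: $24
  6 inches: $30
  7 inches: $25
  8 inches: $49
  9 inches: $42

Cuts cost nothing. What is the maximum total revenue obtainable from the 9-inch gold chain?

53

Let R[k] be the best obtainable value from length k. For each k, try every first piece i and keep the best of price[i] + R[k−i].
R[1] = 2
R[2] = max(2+2, 12+0) = 12
R[3] = max(2+12, 12+2, 17+0) = 17
R[4] = max(2+17, 12+12, 17+2, 10+0) = 24
R[5] = max(2+24, 12+17, 17+12, 10+2, 24+0) = 29
R[6] = max(2+29, 12+24, 17+17, 10+12, 24+2, 30+0) = 36
R[7] = max(2+36, 12+29, 17+24, …, 30+2, 25+0) = 41
R[8] = max(2+41, 12+36, 17+29, …, 25+2, 49+0) = 49
R[9] = max(2+49, 12+41, 17+36, …, 49+2, 42+0) = 53
One optimal cutting: 3 + 2 + 2 + 2 → $17 + $12 + $12 + $12 = $53.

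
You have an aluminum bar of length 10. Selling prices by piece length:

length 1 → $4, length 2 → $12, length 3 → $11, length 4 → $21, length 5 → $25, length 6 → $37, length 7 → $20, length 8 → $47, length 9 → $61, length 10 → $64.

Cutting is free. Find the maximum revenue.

Let best[k] be the best obtainable value from length k. For each k, try every first piece i and keep the best of price[i] + best[k−i].
best[1] = 4
best[2] = max(4+4, 12+0) = 12
best[3] = max(4+12, 12+4, 11+0) = 16
best[4] = max(4+16, 12+12, 11+4, 21+0) = 24
best[5] = max(4+24, 12+16, 11+12, 21+4, 25+0) = 28
best[6] = max(4+28, 12+24, 11+16, 21+12, 25+4, 37+0) = 37
best[7] = max(4+37, 12+28, 11+24, …, 37+4, 20+0) = 41
best[8] = max(4+41, 12+37, 11+28, …, 20+4, 47+0) = 49
best[9] = max(4+49, 12+41, 11+37, …, 47+4, 61+0) = 61
best[10] = max(4+61, 12+49, 11+41, …, 61+4, 64+0) = 65
One optimal cutting: 9 + 1 → $61 + $4 = $65.

65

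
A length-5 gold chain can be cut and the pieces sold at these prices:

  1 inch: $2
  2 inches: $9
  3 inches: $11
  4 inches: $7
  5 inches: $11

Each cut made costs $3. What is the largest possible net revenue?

17

Let v[k] be the best obtainable value from length k. For each k, try every first piece i and keep the best of price[i] + v[k−i] minus the 3 cut fee when i<k.
v[1] = 2
v[2] = 9
v[3] = 11
v[4] = 15  (first piece 2, then v[2]=9)
v[5] = 17  (first piece 2, then v[3]=11)
One optimal plan: pieces 3 + 2 (1 cut) → $20 − $3 = $17.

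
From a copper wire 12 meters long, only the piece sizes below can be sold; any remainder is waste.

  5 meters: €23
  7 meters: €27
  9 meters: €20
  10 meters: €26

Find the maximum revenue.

50

Let r[k] be the best obtainable value from length k. For each k, try every first piece i and keep the best of price[i] + r[k−i].
r[1] = 0
r[2] = 0
r[3] = 0
r[4] = 0
r[5] = 23
r[6] = 23
r[7] = max(23+0, 27+0) = 27
r[8] = max(23+0, 27+0) = 27
r[9] = max(23+0, 27+0, 20+0) = 27
r[10] = max(23+23, 27+0, 20+0, 26+0) = 46
r[11] = max(23+23, 27+0, 20+0, 26+0) = 46
r[12] = max(23+27, 27+23, 20+0, 26+0) = 50
One optimal cutting: 7 + 5 → €50.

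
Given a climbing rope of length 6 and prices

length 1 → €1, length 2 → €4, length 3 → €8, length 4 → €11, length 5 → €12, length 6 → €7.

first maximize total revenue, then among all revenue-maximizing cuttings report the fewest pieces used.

2

Let r[k] be the best obtainable value from length k. For each k, try every first piece i and keep the best of price[i] + r[k−i].
r[1] = 1
r[2] = 4
r[3] = 8
r[4] = 11
r[5] = 12  (first piece 1, then r[4]=11)
r[6] = 16  (first piece 3, then r[3]=8)
Maximum revenue is €16.
Now minimize piece count subject to staying optimal: for each k, pieces[k] = 1 + min over i with p[i]+r[k−i]=r[k] of pieces[k−i].
pieces[3] = 1
pieces[4] = 1
pieces[5] = 1
pieces[6] = 2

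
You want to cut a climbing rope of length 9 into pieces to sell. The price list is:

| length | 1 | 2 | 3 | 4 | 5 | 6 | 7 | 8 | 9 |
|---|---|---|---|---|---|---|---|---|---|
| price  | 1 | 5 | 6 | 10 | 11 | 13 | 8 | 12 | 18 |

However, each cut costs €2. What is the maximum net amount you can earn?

Consider every possible first cut. v[k] is the best of p[i]+v[k−i] over all sellable i≤k, charging 2 whenever i<k.
v[1] = 1
v[2] = max(1+1-2, 5+0) = 5
v[3] = max(1+5-2, 5+1-2, 6+0) = 6
v[4] = max(1+6-2, 5+5-2, 6+1-2, 10+0) = 10
v[5] = max(1+10-2, 5+6-2, 6+5-2, 10+1-2, 11+0) = 11
v[6] = max(1+11-2, 5+10-2, 6+6-2, 10+5-2, 11+1-2, 13+0) = 13
v[7] = max(1+13-2, 5+11-2, 6+10-2, …, 13+1-2, 8+0) = 14
v[8] = max(1+14-2, 5+13-2, 6+11-2, …, 8+1-2, 12+0) = 18
v[9] = max(1+18-2, 5+14-2, 6+13-2, …, 12+1-2, 18+0) = 19
One optimal plan: pieces 5 + 4 (1 cut) → €21 − €2 = €19.

19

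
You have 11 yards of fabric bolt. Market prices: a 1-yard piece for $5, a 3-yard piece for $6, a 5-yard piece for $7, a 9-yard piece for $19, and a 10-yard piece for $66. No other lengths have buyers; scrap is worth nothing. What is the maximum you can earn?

Consider every possible first cut. r[k] is the best of p[i]+r[k−i] over all sellable i≤k.
r[1] = 5
r[2] = 10  (first piece 1, then r[1]=5)
r[3] = 15  (first piece 1, then r[2]=10)
r[4] = 20  (first piece 1, then r[3]=15)
r[5] = 25  (first piece 1, then r[4]=20)
r[6] = 30  (first piece 1, then r[5]=25)
r[7] = 35  (first piece 1, then r[6]=30)
r[8] = 40  (first piece 1, then r[7]=35)
r[9] = 45  (first piece 1, then r[8]=40)
r[10] = 66
r[11] = 71  (first piece 1, then r[10]=66)
One optimal cutting: 10 + 1 → $71.

71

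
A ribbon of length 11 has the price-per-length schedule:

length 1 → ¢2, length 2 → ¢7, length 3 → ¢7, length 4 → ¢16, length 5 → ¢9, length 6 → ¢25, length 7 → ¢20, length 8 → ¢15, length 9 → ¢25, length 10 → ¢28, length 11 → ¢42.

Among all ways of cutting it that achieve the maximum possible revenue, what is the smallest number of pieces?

Build r[k] bottom-up: r[k] = max over allowed piece i of (p[i] + r[k−i]).
r[1] = 2
r[2] = max(2+2, 7+0) = 7
r[3] = max(2+7, 7+2, 7+0) = 9
r[4] = max(2+9, 7+7, 7+2, 16+0) = 16
r[5] = max(2+16, 7+9, 7+7, 16+2, 9+0) = 18
r[6] = max(2+18, 7+16, 7+9, 16+7, 9+2, 25+0) = 25
r[7] = max(2+25, 7+18, 7+16, …, 25+2, 20+0) = 27
r[8] = max(2+27, 7+25, 7+18, …, 20+2, 15+0) = 32
r[9] = max(2+32, 7+27, 7+25, …, 15+2, 25+0) = 34
r[10] = max(2+34, 7+32, 7+27, …, 25+2, 28+0) = 41
r[11] = max(2+41, 7+34, 7+32, …, 28+2, 42+0) = 43
Maximum revenue is ¢43.
Now minimize piece count subject to staying optimal: for each k, pieces[k] = 1 + min over i with p[i]+r[k−i]=r[k] of pieces[k−i].
pieces[8] = 2
pieces[9] = 3
pieces[10] = 2
pieces[11] = 3

3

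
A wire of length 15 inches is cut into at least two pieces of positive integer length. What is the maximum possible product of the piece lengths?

Fill g[k] for k=2..15: at each k try every first piece i and multiply by the better of (k−i) uncut or g[k−i].
Small cases: g[2]=1, g[3]=2, g[4]=4, g[5]=6, g[6]=9, g[7]=12.
g[8] = 2×max(6,9) = 2×9 = 18
g[9] = 3×max(6,9) = 3×9 = 27
g[10] = 2×max(8,18) = 2×18 = 36
g[11] = 2×max(9,27) = 2×27 = 54
g[12] = 3×max(9,27) = 3×27 = 81
g[13] = 2×max(11,54) = 2×54 = 108
g[14] = 2×max(12,81) = 2×81 = 162
g[15] = 3×max(12,81) = 3×81 = 243
One optimal split: 3 + 3 + 3 + 3 + 3; product 3×3×3×3×3 = 243.

243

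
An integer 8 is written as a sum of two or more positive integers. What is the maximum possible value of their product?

18

Let P[k] be the best product for length k (with at least one cut). For each first piece i, the rest contributes max(k−i, P[k−i]).
P[2] = 1×max(1,0) = 1×1 = 1
P[3] = max(1×2, 2×1) = 2
P[4] = max(1×3, 2×2, 3×1) = 4
P[5] = max(1×4, 2×3, 3×2, 4×1) = 6
P[6] = max(1×6, 2×4, 3×3, 4×2, 5×1) = 9
P[7] = max(1×9, 2×6, 3×4, 4×3, 5×2, 6×1) = 12
P[8] = max(1×12, 2×9, 3×6, …, 6×2, 7×1) = 18
One optimal split: 3 + 3 + 2; product 3×3×2 = 18.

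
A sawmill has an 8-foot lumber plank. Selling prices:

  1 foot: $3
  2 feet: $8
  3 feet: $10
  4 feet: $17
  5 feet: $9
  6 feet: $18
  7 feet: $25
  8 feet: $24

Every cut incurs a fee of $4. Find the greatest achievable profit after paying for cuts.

30

Consider every possible first cut. net[k] is the best of p[i]+net[k−i] over all sellable i≤k, charging 4 whenever i<k.
net[1] = 3
net[2] = max(3+3-4, 8+0) = 8
net[3] = max(3+8-4, 8+3-4, 10+0) = 10
net[4] = max(3+10-4, 8+8-4, 10+3-4, 17+0) = 17
net[5] = max(3+17-4, 8+10-4, 10+8-4, 17+3-4, 9+0) = 16
net[6] = max(3+16-4, 8+17-4, 10+10-4, 17+8-4, 9+3-4, 18+0) = 21
net[7] = max(3+21-4, 8+16-4, 10+17-4, …, 18+3-4, 25+0) = 25
net[8] = max(3+25-4, 8+21-4, 10+16-4, …, 25+3-4, 24+0) = 30
One optimal plan: pieces 4 + 4 (1 cut) → $34 − $4 = $30.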